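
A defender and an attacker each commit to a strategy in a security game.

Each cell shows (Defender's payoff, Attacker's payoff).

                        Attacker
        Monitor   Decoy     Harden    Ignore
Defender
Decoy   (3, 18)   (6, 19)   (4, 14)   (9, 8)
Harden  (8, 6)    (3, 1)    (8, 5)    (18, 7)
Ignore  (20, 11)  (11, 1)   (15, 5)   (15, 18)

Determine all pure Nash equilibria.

Defender against Monitor: payoffs 3, 8, 20 → best response Ignore.
Defender against Decoy: payoffs 6, 3, 11 → best response Ignore.
Defender against Harden: payoffs 4, 8, 15 → best response Ignore.
Defender against Ignore: payoffs 9, 18, 15 → best response Harden.
Attacker against Decoy: payoffs 18, 19, 14, 8 → best response Decoy.
Attacker against Harden: payoffs 6, 1, 5, 7 → best response Ignore.
Attacker against Ignore: payoffs 11, 1, 5, 18 → best response Ignore.
Mutual best responses: (Harden, Ignore).

Pure NE: (Harden, Ignore)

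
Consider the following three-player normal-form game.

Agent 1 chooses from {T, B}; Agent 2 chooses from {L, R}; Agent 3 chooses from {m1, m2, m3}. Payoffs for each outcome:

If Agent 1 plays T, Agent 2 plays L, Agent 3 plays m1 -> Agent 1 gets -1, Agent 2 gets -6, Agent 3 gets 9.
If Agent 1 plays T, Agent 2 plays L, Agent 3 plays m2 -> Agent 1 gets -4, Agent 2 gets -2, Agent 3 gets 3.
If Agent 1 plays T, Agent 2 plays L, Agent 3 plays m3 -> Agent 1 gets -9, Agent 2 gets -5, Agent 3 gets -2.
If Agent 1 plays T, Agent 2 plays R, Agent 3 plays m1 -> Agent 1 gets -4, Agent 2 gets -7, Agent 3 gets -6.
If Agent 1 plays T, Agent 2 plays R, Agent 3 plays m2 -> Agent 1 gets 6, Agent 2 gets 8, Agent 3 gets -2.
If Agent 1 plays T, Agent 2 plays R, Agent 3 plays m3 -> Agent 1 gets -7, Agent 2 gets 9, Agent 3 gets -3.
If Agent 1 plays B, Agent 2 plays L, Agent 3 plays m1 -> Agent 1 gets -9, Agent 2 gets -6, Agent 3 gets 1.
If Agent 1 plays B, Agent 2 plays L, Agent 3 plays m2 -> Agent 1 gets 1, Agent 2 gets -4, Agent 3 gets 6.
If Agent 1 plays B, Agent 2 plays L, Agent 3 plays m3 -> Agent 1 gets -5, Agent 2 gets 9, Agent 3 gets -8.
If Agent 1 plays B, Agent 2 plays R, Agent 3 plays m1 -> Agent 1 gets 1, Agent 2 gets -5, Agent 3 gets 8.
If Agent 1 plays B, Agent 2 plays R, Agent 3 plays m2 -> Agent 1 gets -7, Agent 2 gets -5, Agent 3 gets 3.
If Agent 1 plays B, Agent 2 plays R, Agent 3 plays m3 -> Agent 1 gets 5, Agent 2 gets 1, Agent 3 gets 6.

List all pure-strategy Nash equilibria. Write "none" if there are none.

The pure Nash equilibria are (T, L, m1); (T, R, m2); (B, L, m2); (B, R, m1).

(T, L, m1): Agent 1 gets -1, best alternative -9; Agent 2 gets -6, best alternative -7; Agent 3 gets 9, best alternative 3. No profitable deviation — NE.
(T, L, m2): Agent 1 can switch to B (-4 → 1). Not NE.
(T, L, m3): Agent 1 can switch to B (-9 → -5). Not NE.
(T, R, m1): Agent 1 can switch to B (-4 → 1). Not NE.
(T, R, m2): Agent 1 gets 6, best alternative -7; Agent 2 gets 8, best alternative -2; Agent 3 gets -2, best alternative -3. No profitable deviation — NE.
(T, R, m3): Agent 1 can switch to B (-7 → 5). Not NE.
(B, L, m1): Agent 1 can switch to T (-9 → -1). Not NE.
(B, L, m2): Agent 1 gets 1, best alternative -4; Agent 2 gets -4, best alternative -5; Agent 3 gets 6, best alternative 1. No profitable deviation — NE.
(B, L, m3): Agent 3 can switch to m1 (-8 → 1). Not NE.
(B, R, m1): Agent 1 gets 1, best alternative -4; Agent 2 gets -5, best alternative -6; Agent 3 gets 8, best alternative 6. No profitable deviation — NE.
(B, R, m2): Agent 1 can switch to T (-7 → 6). Not NE.
(B, R, m3): Agent 2 can switch to L (1 → 9). Not NE.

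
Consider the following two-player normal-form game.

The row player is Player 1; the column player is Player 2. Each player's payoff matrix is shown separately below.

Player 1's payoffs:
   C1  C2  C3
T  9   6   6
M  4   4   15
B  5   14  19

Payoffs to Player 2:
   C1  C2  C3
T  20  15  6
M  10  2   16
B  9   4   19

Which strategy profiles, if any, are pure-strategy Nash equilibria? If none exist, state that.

For each strategy profile, look for a profitable unilateral deviation.
(T, C1): Player 1 gets 9, best alternative 5; Player 2 gets 20, best alternative 15. No profitable deviation — NE.
(T, C2): Player 1 can switch to B (6 → 14). Not NE.
(T, C3): Player 1 can switch to M (6 → 15). Not NE.
(M, C1): Player 1 can switch to T (4 → 9). Not NE.
(M, C2): Player 1 can switch to T (4 → 6). Not NE.
(M, C3): Player 1 can switch to B (15 → 19). Not NE.
(B, C1): Player 1 can switch to T (5 → 9). Not NE.
(B, C2): Player 2 can switch to C1 (4 → 9). Not NE.
(B, C3): Player 1 gets 19, best alternative 15; Player 2 gets 19, best alternative 9. No profitable deviation — NE.

(T, C1), (B, C3)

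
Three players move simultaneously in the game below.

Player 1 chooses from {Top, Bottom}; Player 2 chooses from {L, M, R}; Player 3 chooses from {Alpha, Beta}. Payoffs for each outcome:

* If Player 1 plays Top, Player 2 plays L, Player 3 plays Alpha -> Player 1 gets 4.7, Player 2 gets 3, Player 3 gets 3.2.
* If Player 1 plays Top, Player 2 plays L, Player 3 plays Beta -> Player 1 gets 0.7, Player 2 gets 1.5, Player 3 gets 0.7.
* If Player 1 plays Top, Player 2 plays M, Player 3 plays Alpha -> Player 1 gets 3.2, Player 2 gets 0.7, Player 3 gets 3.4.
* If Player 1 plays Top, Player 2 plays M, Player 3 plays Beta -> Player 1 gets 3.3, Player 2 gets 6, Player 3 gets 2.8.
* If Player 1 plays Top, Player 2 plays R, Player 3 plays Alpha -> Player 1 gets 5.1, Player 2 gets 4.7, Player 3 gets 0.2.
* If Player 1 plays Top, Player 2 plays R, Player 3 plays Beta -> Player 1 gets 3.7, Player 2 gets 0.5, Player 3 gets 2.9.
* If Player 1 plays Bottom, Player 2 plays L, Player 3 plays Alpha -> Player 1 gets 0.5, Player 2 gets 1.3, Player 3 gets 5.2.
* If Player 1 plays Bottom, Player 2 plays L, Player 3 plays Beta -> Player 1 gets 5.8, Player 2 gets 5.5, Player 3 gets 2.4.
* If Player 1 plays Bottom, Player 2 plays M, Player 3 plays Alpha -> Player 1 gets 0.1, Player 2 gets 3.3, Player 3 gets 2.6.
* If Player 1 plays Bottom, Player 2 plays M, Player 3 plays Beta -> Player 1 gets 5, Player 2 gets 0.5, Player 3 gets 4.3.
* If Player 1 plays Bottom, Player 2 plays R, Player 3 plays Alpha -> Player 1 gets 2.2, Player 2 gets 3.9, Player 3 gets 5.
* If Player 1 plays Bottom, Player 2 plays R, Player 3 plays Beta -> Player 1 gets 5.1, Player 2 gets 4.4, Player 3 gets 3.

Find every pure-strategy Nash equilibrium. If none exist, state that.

There is no pure-strategy Nash equilibrium.

(Top, L, Alpha): Player 2 can switch to R (3 → 4.7). Not NE.
(Top, L, Beta): Player 1 can switch to Bottom (0.7 → 5.8). Not NE.
(Top, M, Alpha): Player 2 can switch to L (0.7 → 3). Not NE.
(Top, M, Beta): Player 1 can switch to Bottom (3.3 → 5). Not NE.
(Top, R, Alpha): Player 3 can switch to Beta (0.2 → 2.9). Not NE.
(Top, R, Beta): Player 1 can switch to Bottom (3.7 → 5.1). Not NE.
(Bottom, L, Alpha): Player 1 can switch to Top (0.5 → 4.7). Not NE.
(Bottom, L, Beta): Player 3 can switch to Alpha (2.4 → 5.2). Not NE.
(Bottom, M, Alpha): Player 1 can switch to Top (0.1 → 3.2). Not NE.
(Bottom, M, Beta): Player 2 can switch to L (0.5 → 5.5). Not NE.
(Bottom, R, Alpha): Player 1 can switch to Top (2.2 → 5.1). Not NE.
(Bottom, R, Beta): Player 2 can switch to L (4.4 → 5.5). Not NE.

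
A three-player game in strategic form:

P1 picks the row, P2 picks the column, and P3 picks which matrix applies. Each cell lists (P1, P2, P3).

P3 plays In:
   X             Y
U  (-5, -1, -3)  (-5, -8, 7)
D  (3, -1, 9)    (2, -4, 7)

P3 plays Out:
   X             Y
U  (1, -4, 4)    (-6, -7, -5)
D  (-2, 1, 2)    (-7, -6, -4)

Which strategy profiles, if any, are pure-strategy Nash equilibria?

(U, X, Out), (D, X, In)

P1 against (X, In): payoffs -5, 3 → best response D.
P1 against (X, Out): payoffs 1, -2 → best response U.
P1 against (Y, In): payoffs -5, 2 → best response D.
P1 against (Y, Out): payoffs -6, -7 → best response U.
P2 against (U, In): payoffs -1, -8 → best response X.
P2 against (U, Out): payoffs -4, -7 → best response X.
P2 against (D, In): payoffs -1, -4 → best response X.
P2 against (D, Out): payoffs 1, -6 → best response X.
P3 against (U, X): payoffs -3, 4 → best response Out.
P3 against (U, Y): payoffs 7, -5 → best response In.
P3 against (D, X): payoffs 9, 2 → best response In.
P3 against (D, Y): payoffs 7, -4 → best response In.
Mutual best responses: (U, X, Out); (D, X, In).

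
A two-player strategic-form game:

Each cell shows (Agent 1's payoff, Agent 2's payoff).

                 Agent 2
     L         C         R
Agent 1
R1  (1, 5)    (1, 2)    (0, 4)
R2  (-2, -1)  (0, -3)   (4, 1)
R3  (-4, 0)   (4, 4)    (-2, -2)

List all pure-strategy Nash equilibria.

The pure Nash equilibria are (R1, L), (R2, R), (R3, C).

Mark each player's best response to every combination of opponents' strategies; a profile where every player is best-responding is a pure Nash equilibrium.
Agent 1 against L: payoffs 1, -2, -4 → best response R1.
Agent 1 against C: payoffs 1, 0, 4 → best response R3.
Agent 1 against R: payoffs 0, 4, -2 → best response R2.
Agent 2 against R1: payoffs 5, 2, 4 → best response L.
Agent 2 against R2: payoffs -1, -3, 1 → best response R.
Agent 2 against R3: payoffs 0, 4, -2 → best response C.
Mutual best responses: (R1, L); (R2, R); (R3, C).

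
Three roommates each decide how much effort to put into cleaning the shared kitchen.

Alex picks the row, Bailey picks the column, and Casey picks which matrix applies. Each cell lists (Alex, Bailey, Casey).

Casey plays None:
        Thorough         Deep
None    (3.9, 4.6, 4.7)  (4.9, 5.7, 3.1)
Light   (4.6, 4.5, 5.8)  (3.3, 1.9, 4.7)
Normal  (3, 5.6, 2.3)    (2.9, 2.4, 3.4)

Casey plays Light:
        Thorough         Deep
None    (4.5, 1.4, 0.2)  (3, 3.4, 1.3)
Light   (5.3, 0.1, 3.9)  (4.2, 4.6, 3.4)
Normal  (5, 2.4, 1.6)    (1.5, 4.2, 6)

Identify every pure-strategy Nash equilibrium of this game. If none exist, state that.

(None, Deep, None) and (Light, Thorough, None)

Alex against (Thorough, None): payoffs 3.9, 4.6, 3 → best response Light.
Alex against (Thorough, Light): payoffs 4.5, 5.3, 5 → best response Light.
Alex against (Deep, None): payoffs 4.9, 3.3, 2.9 → best response None.
Alex against (Deep, Light): payoffs 3, 4.2, 1.5 → best response Light.
Bailey against (None, None): payoffs 4.6, 5.7 → best response Deep.
Bailey against (None, Light): payoffs 1.4, 3.4 → best response Deep.
Bailey against (Light, None): payoffs 4.5, 1.9 → best response Thorough.
Bailey against (Light, Light): payoffs 0.1, 4.6 → best response Deep.
Bailey against (Normal, None): payoffs 5.6, 2.4 → best response Thorough.
Bailey against (Normal, Light): payoffs 2.4, 4.2 → best response Deep.
Casey against (None, Thorough): payoffs 4.7, 0.2 → best response None.
Casey against (None, Deep): payoffs 3.1, 1.3 → best response None.
Casey against (Light, Thorough): payoffs 5.8, 3.9 → best response None.
Casey against (Light, Deep): payoffs 4.7, 3.4 → best response None.
Casey against (Normal, Thorough): payoffs 2.3, 1.6 → best response None.
Casey against (Normal, Deep): payoffs 3.4, 6 → best response Light.
Mutual best responses: (None, Deep, None); (Light, Thorough, None).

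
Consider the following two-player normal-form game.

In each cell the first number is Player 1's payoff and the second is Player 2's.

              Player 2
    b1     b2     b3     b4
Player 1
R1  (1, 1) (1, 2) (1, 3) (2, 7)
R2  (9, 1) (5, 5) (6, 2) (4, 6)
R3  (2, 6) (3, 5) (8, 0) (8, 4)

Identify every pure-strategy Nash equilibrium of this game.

Player 1 against b1: payoffs 1, 9, 2 → best response R2.
Player 1 against b2: payoffs 1, 5, 3 → best response R2.
Player 1 against b3: payoffs 1, 6, 8 → best response R3.
Player 1 against b4: payoffs 2, 4, 8 → best response R3.
Player 2 against R1: payoffs 1, 2, 3, 7 → best response b4.
Player 2 against R2: payoffs 1, 5, 2, 6 → best response b4.
Player 2 against R3: payoffs 6, 5, 0, 4 → best response b1.
No profile is a mutual best response for all players.

This game has no pure Nash equilibrium.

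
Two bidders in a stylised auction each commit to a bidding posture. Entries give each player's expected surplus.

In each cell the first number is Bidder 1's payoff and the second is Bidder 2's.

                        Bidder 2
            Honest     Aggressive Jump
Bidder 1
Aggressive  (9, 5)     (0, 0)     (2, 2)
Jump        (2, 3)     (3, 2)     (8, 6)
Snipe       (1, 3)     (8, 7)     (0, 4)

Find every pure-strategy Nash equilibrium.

Bidder 1 against Honest: payoffs 9, 2, 1 → best response Aggressive.
Bidder 1 against Aggressive: payoffs 0, 3, 8 → best response Snipe.
Bidder 1 against Jump: payoffs 2, 8, 0 → best response Jump.
Bidder 2 against Aggressive: payoffs 5, 0, 2 → best response Honest.
Bidder 2 against Jump: payoffs 3, 2, 6 → best response Jump.
Bidder 2 against Snipe: payoffs 3, 7, 4 → best response Aggressive.
Mutual best responses: (Aggressive, Honest); (Jump, Jump); (Snipe, Aggressive).

Pure-strategy Nash equilibria: (Aggressive, Honest); (Jump, Jump); (Snipe, Aggressive)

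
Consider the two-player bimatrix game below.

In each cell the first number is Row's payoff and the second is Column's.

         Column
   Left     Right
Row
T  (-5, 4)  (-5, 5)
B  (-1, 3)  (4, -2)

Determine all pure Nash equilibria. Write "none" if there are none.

(T, Left): Row can switch to B (-5 → -1). Not NE.
(T, Right): Row can switch to B (-5 → 4). Not NE.
(B, Left): Row gets -1, best alternative -5; Column gets 3, best alternative -2. No profitable deviation — NE.
(B, Right): Column can switch to Left (-2 → 3). Not NE.

Pure NE: (B, Left)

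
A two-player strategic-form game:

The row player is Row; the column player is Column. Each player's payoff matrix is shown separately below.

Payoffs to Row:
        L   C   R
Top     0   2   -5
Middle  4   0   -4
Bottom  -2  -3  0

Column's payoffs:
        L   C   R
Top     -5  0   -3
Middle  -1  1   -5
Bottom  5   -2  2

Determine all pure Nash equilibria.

The unique pure-strategy Nash equilibrium is (Top, C).

Row against L: payoffs 0, 4, -2 → best response Middle.
Row against C: payoffs 2, 0, -3 → best response Top.
Row against R: payoffs -5, -4, 0 → best response Bottom.
Column against Top: payoffs -5, 0, -3 → best response C.
Column against Middle: payoffs -1, 1, -5 → best response C.
Column against Bottom: payoffs 5, -2, 2 → best response L.
Mutual best responses: (Top, C).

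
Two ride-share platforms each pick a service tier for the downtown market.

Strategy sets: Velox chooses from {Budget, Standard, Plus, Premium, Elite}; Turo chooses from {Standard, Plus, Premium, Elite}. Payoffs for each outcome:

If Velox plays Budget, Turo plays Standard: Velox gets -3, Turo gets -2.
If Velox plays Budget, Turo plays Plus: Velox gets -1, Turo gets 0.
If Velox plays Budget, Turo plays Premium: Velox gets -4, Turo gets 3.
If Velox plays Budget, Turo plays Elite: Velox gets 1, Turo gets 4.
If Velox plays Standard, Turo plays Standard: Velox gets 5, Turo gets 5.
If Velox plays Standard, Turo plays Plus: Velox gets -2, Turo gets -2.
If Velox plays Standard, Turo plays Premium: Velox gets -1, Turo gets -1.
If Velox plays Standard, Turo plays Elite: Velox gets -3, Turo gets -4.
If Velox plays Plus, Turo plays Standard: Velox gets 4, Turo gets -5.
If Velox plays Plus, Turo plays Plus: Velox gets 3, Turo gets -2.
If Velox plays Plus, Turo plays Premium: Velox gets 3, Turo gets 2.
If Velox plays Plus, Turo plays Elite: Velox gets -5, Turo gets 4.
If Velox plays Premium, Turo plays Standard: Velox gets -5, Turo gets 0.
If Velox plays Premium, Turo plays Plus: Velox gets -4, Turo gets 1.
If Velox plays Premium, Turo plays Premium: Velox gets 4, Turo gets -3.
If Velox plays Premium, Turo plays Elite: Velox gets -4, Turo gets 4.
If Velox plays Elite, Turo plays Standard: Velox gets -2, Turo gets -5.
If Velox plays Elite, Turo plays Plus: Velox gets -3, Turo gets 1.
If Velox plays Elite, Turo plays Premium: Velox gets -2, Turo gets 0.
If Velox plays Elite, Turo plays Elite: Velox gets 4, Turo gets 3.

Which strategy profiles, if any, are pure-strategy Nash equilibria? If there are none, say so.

Pure-strategy Nash equilibria: (Standard, Standard), (Elite, Elite)

(Budget, Standard): Velox can switch to Standard (-3 → 5). Not NE.
(Budget, Plus): Velox can switch to Plus (-1 → 3). Not NE.
(Budget, Premium): Velox can switch to Standard (-4 → -1). Not NE.
(Budget, Elite): Velox can switch to Elite (1 → 4). Not NE.
(Standard, Standard): Velox gets 5, best alternative 4; Turo gets 5, best alternative -1. No profitable deviation — NE.
(Standard, Plus): Velox can switch to Budget (-2 → -1). Not NE.
(Standard, Premium): Velox can switch to Plus (-1 → 3). Not NE.
(Standard, Elite): Velox can switch to Budget (-3 → 1). Not NE.
(Plus, Standard): Velox can switch to Standard (4 → 5). Not NE.
(Elite, Elite): Velox gets 4, best alternative 1; Turo gets 3, best alternative 1. No profitable deviation — NE.
(The remaining 10 profiles each have a profitable deviation by the same check.)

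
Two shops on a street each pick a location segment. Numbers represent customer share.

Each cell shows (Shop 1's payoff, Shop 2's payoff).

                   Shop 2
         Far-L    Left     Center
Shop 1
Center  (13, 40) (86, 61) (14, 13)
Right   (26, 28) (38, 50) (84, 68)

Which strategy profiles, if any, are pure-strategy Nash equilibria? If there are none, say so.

(Center, Left); (Right, Center)

Mark each player's best response to every combination of opponents' strategies; a profile where every player is best-responding is a pure Nash equilibrium.
Shop 1 against Far-L: payoffs 13, 26 → best response Right.
Shop 1 against Left: payoffs 86, 38 → best response Center.
Shop 1 against Center: payoffs 14, 84 → best response Right.
Shop 2 against Center: payoffs 40, 61, 13 → best response Left.
Shop 2 against Right: payoffs 28, 50, 68 → best response Center.
Mutual best responses: (Center, Left); (Right, Center).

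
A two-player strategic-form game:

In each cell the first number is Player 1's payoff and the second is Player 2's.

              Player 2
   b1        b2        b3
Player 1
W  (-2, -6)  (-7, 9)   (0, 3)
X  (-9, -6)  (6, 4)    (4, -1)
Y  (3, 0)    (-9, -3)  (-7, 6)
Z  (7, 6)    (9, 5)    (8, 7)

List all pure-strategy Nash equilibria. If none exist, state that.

The unique pure-strategy Nash equilibrium is (Z, b3).

For each strategy profile, look for a profitable unilateral deviation.
(W, b1): Player 1 can switch to Y (-2 → 3). Not NE.
(W, b2): Player 1 can switch to X (-7 → 6). Not NE.
(W, b3): Player 1 can switch to X (0 → 4). Not NE.
(X, b1): Player 1 can switch to W (-9 → -2). Not NE.
(X, b2): Player 1 can switch to Z (6 → 9). Not NE.
(X, b3): Player 1 can switch to Z (4 → 8). Not NE.
(Y, b1): Player 1 can switch to Z (3 → 7). Not NE.
(Y, b2): Player 1 can switch to W (-9 → -7). Not NE.
(Y, b3): Player 1 can switch to W (-7 → 0). Not NE.
(Z, b1): Player 2 can switch to b3 (6 → 7). Not NE.
(Z, b3): Player 1 gets 8, best alternative 4; Player 2 gets 7, best alternative 6. No profitable deviation — NE.
(The remaining 1 profile has a profitable deviation by the same check.)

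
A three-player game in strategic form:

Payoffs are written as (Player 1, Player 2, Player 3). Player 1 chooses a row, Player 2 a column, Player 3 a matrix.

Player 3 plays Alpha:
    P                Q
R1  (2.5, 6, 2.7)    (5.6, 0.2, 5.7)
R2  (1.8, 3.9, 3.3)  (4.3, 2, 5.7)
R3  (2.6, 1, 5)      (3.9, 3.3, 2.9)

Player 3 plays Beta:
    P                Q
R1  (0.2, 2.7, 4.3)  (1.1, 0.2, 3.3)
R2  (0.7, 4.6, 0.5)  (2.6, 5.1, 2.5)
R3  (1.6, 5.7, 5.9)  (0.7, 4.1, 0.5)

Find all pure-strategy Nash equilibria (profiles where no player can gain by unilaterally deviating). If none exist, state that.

(R3, P, Beta)

For each player, find the best response to each opponent profile; mutual best responses are the pure NE.
Player 1 against (P, Alpha): payoffs 2.5, 1.8, 2.6 → best response R3.
Player 1 against (P, Beta): payoffs 0.2, 0.7, 1.6 → best response R3.
Player 1 against (Q, Alpha): payoffs 5.6, 4.3, 3.9 → best response R1.
Player 1 against (Q, Beta): payoffs 1.1, 2.6, 0.7 → best response R2.
Player 2 against (R1, Alpha): payoffs 6, 0.2 → best response P.
Player 2 against (R1, Beta): payoffs 2.7, 0.2 → best response P.
Player 2 against (R2, Alpha): payoffs 3.9, 2 → best response P.
Player 2 against (R2, Beta): payoffs 4.6, 5.1 → best response Q.
Player 2 against (R3, Alpha): payoffs 1, 3.3 → best response Q.
Player 2 against (R3, Beta): payoffs 5.7, 4.1 → best response P.
Player 3 against (R1, P): payoffs 2.7, 4.3 → best response Beta.
Player 3 against (R1, Q): payoffs 5.7, 3.3 → best response Alpha.
Player 3 against (R2, P): payoffs 3.3, 0.5 → best response Alpha.
Player 3 against (R2, Q): payoffs 5.7, 2.5 → best response Alpha.
Player 3 against (R3, P): payoffs 5, 5.9 → best response Beta.
Player 3 against (R3, Q): payoffs 2.9, 0.5 → best response Alpha.
Mutual best responses: (R3, P, Beta).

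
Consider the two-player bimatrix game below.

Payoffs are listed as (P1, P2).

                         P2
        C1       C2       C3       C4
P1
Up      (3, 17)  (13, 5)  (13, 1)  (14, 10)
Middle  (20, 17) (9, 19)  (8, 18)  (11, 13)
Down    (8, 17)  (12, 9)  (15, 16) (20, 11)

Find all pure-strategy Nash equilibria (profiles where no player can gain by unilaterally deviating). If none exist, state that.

This game has no pure Nash equilibrium.

(Up, C1): P1 can switch to Middle (3 → 20). Not NE.
(Up, C2): P2 can switch to C1 (5 → 17). Not NE.
(Up, C3): P1 can switch to Down (13 → 15). Not NE.
(Up, C4): P1 can switch to Down (14 → 20). Not NE.
(Middle, C1): P2 can switch to C2 (17 → 19). Not NE.
(Middle, C2): P1 can switch to Up (9 → 13). Not NE.
(Middle, C3): P1 can switch to Up (8 → 13). Not NE.
(Middle, C4): P1 can switch to Up (11 → 14). Not NE.
(The remaining 4 profiles each have a profitable deviation by the same check.)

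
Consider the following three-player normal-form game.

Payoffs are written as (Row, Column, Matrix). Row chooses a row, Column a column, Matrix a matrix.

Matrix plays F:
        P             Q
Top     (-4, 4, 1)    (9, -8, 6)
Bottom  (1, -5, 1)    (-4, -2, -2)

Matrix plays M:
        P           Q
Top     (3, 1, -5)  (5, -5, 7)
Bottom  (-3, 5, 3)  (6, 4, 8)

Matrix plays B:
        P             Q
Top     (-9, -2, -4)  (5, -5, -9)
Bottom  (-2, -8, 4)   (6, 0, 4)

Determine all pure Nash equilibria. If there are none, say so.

Mark each player's best response to every combination of opponents' strategies; a profile where every player is best-responding is a pure Nash equilibrium.
Row against (P, F): payoffs -4, 1 → best response Bottom.
Row against (P, M): payoffs 3, -3 → best response Top.
Row against (P, B): payoffs -9, -2 → best response Bottom.
Row against (Q, F): payoffs 9, -4 → best response Top.
Row against (Q, M): payoffs 5, 6 → best response Bottom.
Row against (Q, B): payoffs 5, 6 → best response Bottom.
Column against (Top, F): payoffs 4, -8 → best response P.
Column against (Top, M): payoffs 1, -5 → best response P.
Column against (Top, B): payoffs -2, -5 → best response P.
Column against (Bottom, F): payoffs -5, -2 → best response Q.
Column against (Bottom, M): payoffs 5, 4 → best response P.
Column against (Bottom, B): payoffs -8, 0 → best response Q.
Matrix against (Top, P): payoffs 1, -5, -4 → best response F.
Matrix against (Top, Q): payoffs 6, 7, -9 → best response M.
Matrix against (Bottom, P): payoffs 1, 3, 4 → best response B.
Matrix against (Bottom, Q): payoffs -2, 8, 4 → best response M.
No profile is a mutual best response for all players.

This game has no pure Nash equilibrium.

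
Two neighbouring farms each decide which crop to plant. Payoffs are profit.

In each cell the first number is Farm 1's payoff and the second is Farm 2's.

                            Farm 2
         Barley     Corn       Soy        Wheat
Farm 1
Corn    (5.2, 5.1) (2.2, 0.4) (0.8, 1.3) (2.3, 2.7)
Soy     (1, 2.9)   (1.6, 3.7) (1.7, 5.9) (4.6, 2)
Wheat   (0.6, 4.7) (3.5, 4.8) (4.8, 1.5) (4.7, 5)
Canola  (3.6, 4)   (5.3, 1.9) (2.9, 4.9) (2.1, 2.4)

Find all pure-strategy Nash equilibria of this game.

(Corn, Barley): Farm 1 gets 5.2, best alternative 3.6; Farm 2 gets 5.1, best alternative 2.7. No profitable deviation — NE.
(Corn, Corn): Farm 1 can switch to Wheat (2.2 → 3.5). Not NE.
(Corn, Soy): Farm 1 can switch to Soy (0.8 → 1.7). Not NE.
(Corn, Wheat): Farm 1 can switch to Soy (2.3 → 4.6). Not NE.
(Soy, Barley): Farm 1 can switch to Corn (1 → 5.2). Not NE.
(Soy, Corn): Farm 1 can switch to Corn (1.6 → 2.2). Not NE.
(Soy, Soy): Farm 1 can switch to Wheat (1.7 → 4.8). Not NE.
(Soy, Wheat): Farm 1 can switch to Wheat (4.6 → 4.7). Not NE.
(Wheat, Barley): Farm 1 can switch to Corn (0.6 → 5.2). Not NE.
(Wheat, Corn): Farm 1 can switch to Canola (3.5 → 5.3). Not NE.
(Wheat, Soy): Farm 2 can switch to Barley (1.5 → 4.7). Not NE.
(Wheat, Wheat): Farm 1 gets 4.7, best alternative 4.6; Farm 2 gets 5, best alternative 4.8. No profitable deviation — NE.
(The remaining 4 profiles each have a profitable deviation by the same check.)

Pure-strategy Nash equilibria: (Corn, Barley) and (Wheat, Wheat)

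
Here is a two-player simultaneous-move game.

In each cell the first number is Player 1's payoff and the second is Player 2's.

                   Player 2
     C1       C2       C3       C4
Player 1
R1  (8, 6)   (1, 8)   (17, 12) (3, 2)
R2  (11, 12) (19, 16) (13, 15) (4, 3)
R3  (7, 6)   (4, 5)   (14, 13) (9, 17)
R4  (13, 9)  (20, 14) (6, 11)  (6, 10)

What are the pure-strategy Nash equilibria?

(R1, C3), (R3, C4), (R4, C2)

(R1, C1): Player 1 can switch to R2 (8 → 11). Not NE.
(R1, C2): Player 1 can switch to R2 (1 → 19). Not NE.
(R1, C3): Player 1 gets 17, best alternative 14; Player 2 gets 12, best alternative 8. No profitable deviation — NE.
(R1, C4): Player 1 can switch to R2 (3 → 4). Not NE.
(R2, C1): Player 1 can switch to R4 (11 → 13). Not NE.
(R2, C2): Player 1 can switch to R4 (19 → 20). Not NE.
(R2, C3): Player 1 can switch to R1 (13 → 17). Not NE.
(R2, C4): Player 1 can switch to R3 (4 → 9). Not NE.
(R3, C1): Player 1 can switch to R1 (7 → 8). Not NE.
(R3, C2): Player 1 can switch to R2 (4 → 19). Not NE.
(R3, C3): Player 1 can switch to R1 (14 → 17). Not NE.
(R3, C4): Player 1 gets 9, best alternative 6; Player 2 gets 17, best alternative 13. No profitable deviation — NE.
(R4, C2): Player 1 gets 20, best alternative 19; Player 2 gets 14, best alternative 11. No profitable deviation — NE.
(The remaining 3 profiles each have a profitable deviation by the same check.)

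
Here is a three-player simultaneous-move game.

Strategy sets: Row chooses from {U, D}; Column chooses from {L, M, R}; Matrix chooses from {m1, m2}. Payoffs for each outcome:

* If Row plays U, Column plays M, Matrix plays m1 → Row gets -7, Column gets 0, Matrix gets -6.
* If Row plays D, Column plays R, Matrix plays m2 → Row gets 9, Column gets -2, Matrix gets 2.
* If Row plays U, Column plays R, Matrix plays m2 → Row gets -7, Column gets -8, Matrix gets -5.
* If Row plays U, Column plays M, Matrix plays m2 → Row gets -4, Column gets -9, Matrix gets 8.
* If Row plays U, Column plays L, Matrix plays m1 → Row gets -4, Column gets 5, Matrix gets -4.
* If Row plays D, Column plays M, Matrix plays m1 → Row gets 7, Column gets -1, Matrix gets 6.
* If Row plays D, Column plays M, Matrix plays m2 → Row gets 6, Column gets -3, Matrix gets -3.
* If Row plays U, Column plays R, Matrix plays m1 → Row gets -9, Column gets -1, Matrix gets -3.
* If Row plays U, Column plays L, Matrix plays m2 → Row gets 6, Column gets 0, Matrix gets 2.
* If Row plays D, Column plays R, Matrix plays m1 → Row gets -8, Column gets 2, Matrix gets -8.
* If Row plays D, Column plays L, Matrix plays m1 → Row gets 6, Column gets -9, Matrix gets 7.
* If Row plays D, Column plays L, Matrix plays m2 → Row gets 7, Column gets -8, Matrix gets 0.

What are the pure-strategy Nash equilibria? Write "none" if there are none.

(D, R, m2)

Row against (L, m1): payoffs -4, 6 → best response D.
Row against (L, m2): payoffs 6, 7 → best response D.
Row against (M, m1): payoffs -7, 7 → best response D.
Row against (M, m2): payoffs -4, 6 → best response D.
Row against (R, m1): payoffs -9, -8 → best response D.
Row against (R, m2): payoffs -7, 9 → best response D.
Column against (U, m1): payoffs 5, 0, -1 → best response L.
Column against (U, m2): payoffs 0, -9, -8 → best response L.
Column against (D, m1): payoffs -9, -1, 2 → best response R.
Column against (D, m2): payoffs -8, -3, -2 → best response R.
Matrix against (U, L): payoffs -4, 2 → best response m2.
Matrix against (U, M): payoffs -6, 8 → best response m2.
Matrix against (U, R): payoffs -3, -5 → best response m1.
Matrix against (D, L): payoffs 7, 0 → best response m1.
Matrix against (D, M): payoffs 6, -3 → best response m1.
Matrix against (D, R): payoffs -8, 2 → best response m2.
Mutual best responses: (D, R, m2).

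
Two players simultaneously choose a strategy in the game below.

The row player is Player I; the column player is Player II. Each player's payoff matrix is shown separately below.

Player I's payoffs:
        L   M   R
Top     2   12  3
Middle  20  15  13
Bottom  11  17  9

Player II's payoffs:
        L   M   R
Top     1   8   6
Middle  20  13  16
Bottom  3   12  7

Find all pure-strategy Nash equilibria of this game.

(Middle, L), (Bottom, M)

Player I against L: payoffs 2, 20, 11 → best response Middle.
Player I against M: payoffs 12, 15, 17 → best response Bottom.
Player I against R: payoffs 3, 13, 9 → best response Middle.
Player II against Top: payoffs 1, 8, 6 → best response M.
Player II against Middle: payoffs 20, 13, 16 → best response L.
Player II against Bottom: payoffs 3, 12, 7 → best response M.
Mutual best responses: (Middle, L); (Bottom, M).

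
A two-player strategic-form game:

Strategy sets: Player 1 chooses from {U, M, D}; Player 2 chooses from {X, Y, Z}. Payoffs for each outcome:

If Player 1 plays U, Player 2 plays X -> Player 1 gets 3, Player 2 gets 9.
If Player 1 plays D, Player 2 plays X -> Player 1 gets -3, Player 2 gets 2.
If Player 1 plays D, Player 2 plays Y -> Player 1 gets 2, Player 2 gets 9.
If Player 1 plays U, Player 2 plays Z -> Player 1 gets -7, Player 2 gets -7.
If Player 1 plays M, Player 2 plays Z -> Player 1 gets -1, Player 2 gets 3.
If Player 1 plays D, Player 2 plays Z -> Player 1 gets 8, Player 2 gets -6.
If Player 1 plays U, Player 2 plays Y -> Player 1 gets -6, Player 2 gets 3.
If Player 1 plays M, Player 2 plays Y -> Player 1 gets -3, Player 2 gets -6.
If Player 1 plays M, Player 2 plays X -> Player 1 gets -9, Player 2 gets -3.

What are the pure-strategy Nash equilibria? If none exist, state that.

(U, X): Player 1 gets 3, best alternative -3; Player 2 gets 9, best alternative 3. No profitable deviation — NE.
(U, Y): Player 1 can switch to M (-6 → -3). Not NE.
(U, Z): Player 1 can switch to M (-7 → -1). Not NE.
(M, X): Player 1 can switch to U (-9 → 3). Not NE.
(M, Y): Player 1 can switch to D (-3 → 2). Not NE.
(M, Z): Player 1 can switch to D (-1 → 8). Not NE.
(D, X): Player 1 can switch to U (-3 → 3). Not NE.
(D, Y): Player 1 gets 2, best alternative -3; Player 2 gets 9, best alternative 2. No profitable deviation — NE.
(The remaining 1 profile has a profitable deviation by the same check.)

(U, X), (D, Y)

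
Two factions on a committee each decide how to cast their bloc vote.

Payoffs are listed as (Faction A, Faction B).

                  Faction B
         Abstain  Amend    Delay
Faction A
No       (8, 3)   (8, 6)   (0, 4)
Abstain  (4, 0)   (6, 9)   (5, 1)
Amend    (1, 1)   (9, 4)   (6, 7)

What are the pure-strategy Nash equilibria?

Pure NE: (Amend, Delay)

Check each profile: it is a Nash equilibrium iff no player can strictly gain by switching unilaterally.
(No, Abstain): Faction B can switch to Amend (3 → 6). Not NE.
(No, Amend): Faction A can switch to Amend (8 → 9). Not NE.
(No, Delay): Faction A can switch to Abstain (0 → 5). Not NE.
(Abstain, Abstain): Faction A can switch to No (4 → 8). Not NE.
(Abstain, Amend): Faction A can switch to No (6 → 8). Not NE.
(Abstain, Delay): Faction A can switch to Amend (5 → 6). Not NE.
(Amend, Delay): Faction A gets 6, best alternative 5; Faction B gets 7, best alternative 4. No profitable deviation — NE.
(The remaining 2 profiles each have a profitable deviation by the same check.)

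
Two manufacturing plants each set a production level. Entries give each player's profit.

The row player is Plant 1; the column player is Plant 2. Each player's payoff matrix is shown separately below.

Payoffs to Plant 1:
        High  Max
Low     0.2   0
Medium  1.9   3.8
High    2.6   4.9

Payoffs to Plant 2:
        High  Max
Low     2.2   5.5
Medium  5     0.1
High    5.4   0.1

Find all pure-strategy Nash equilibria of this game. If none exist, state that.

The unique pure-strategy Nash equilibrium is (High, High).

(Low, High): Plant 1 can switch to Medium (0.2 → 1.9). Not NE.
(Low, Max): Plant 1 can switch to Medium (0 → 3.8). Not NE.
(Medium, High): Plant 1 can switch to High (1.9 → 2.6). Not NE.
(Medium, Max): Plant 1 can switch to High (3.8 → 4.9). Not NE.
(High, High): Plant 1 gets 2.6, best alternative 1.9; Plant 2 gets 5.4, best alternative 0.1. No profitable deviation — NE.
(High, Max): Plant 2 can switch to High (0.1 → 5.4). Not NE.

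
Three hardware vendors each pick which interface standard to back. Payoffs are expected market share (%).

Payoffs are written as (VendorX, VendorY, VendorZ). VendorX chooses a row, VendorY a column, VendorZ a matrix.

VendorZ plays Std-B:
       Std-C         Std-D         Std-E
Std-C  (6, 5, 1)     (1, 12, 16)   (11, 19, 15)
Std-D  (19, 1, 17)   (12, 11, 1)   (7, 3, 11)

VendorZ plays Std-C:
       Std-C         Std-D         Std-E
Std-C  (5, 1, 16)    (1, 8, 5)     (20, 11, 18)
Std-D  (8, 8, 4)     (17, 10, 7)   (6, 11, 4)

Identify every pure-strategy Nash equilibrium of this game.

(Std-C, Std-C, Std-B): VendorX can switch to Std-D (6 → 19). Not NE.
(Std-C, Std-C, Std-C): VendorX can switch to Std-D (5 → 8). Not NE.
(Std-C, Std-D, Std-B): VendorX can switch to Std-D (1 → 12). Not NE.
(Std-C, Std-D, Std-C): VendorX can switch to Std-D (1 → 17). Not NE.
(Std-C, Std-E, Std-B): VendorZ can switch to Std-C (15 → 18). Not NE.
(Std-C, Std-E, Std-C): VendorX gets 20, best alternative 6; VendorY gets 11, best alternative 8; VendorZ gets 18, best alternative 15. No profitable deviation — NE.
(Std-D, Std-C, Std-B): VendorY can switch to Std-D (1 → 11). Not NE.
(Std-D, Std-C, Std-C): VendorY can switch to Std-D (8 → 10). Not NE.
(Std-D, Std-D, Std-B): VendorZ can switch to Std-C (1 → 7). Not NE.
(Std-D, Std-D, Std-C): VendorY can switch to Std-E (10 → 11). Not NE.
(Std-D, Std-E, Std-B): VendorX can switch to Std-C (7 → 11). Not NE.
(The remaining 1 profile has a profitable deviation by the same check.)

Pure NE: (Std-C, Std-E, Std-C)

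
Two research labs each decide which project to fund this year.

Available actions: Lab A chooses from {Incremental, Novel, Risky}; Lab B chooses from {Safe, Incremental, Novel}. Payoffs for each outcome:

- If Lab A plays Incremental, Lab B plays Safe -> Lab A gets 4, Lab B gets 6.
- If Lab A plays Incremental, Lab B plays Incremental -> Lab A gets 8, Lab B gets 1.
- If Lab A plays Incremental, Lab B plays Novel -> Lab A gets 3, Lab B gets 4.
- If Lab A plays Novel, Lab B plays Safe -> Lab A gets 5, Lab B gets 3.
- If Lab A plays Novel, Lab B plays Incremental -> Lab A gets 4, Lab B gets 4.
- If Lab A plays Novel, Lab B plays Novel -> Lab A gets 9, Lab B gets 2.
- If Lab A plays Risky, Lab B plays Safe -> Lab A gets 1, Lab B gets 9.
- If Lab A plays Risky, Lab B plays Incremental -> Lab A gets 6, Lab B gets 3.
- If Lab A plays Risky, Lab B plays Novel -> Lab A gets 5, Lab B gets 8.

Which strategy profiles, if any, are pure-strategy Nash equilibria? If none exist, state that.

This game has no pure Nash equilibrium.

(Incremental, Safe): Lab A can switch to Novel (4 → 5). Not NE.
(Incremental, Incremental): Lab B can switch to Safe (1 → 6). Not NE.
(Incremental, Novel): Lab A can switch to Novel (3 → 9). Not NE.
(Novel, Safe): Lab B can switch to Incremental (3 → 4). Not NE.
(Novel, Incremental): Lab A can switch to Incremental (4 → 8). Not NE.
(Novel, Novel): Lab B can switch to Safe (2 → 3). Not NE.
(Risky, Safe): Lab A can switch to Incremental (1 → 4). Not NE.
(Risky, Incremental): Lab A can switch to Incremental (6 → 8). Not NE.
(Risky, Novel): Lab A can switch to Novel (5 → 9). Not NE.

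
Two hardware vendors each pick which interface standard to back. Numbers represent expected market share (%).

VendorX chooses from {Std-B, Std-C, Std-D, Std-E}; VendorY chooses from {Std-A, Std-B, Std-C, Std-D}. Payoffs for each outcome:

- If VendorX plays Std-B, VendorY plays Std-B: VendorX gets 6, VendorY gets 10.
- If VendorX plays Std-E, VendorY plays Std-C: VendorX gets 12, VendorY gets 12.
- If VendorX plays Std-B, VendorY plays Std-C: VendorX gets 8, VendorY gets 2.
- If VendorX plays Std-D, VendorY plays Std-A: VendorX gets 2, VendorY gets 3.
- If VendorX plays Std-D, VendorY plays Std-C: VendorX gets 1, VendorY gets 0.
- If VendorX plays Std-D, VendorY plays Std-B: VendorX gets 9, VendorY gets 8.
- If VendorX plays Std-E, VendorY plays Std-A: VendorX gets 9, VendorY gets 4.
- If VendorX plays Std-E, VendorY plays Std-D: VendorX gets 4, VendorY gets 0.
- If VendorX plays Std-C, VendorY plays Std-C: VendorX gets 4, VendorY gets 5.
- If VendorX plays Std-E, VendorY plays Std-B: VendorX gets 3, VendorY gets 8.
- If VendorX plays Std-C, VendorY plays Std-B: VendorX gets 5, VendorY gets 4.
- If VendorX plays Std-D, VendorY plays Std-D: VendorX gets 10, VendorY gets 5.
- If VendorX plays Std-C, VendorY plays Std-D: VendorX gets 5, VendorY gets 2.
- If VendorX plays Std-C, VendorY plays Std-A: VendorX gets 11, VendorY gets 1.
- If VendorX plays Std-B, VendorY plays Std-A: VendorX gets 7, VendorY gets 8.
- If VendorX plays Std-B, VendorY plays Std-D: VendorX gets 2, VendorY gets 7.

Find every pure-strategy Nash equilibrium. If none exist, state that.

The pure Nash equilibria are (Std-D, Std-B), (Std-E, Std-C).

Check each profile: it is a Nash equilibrium iff no player can strictly gain by switching unilaterally.
(Std-B, Std-A): VendorX can switch to Std-C (7 → 11). Not NE.
(Std-B, Std-B): VendorX can switch to Std-D (6 → 9). Not NE.
(Std-B, Std-C): VendorX can switch to Std-E (8 → 12). Not NE.
(Std-B, Std-D): VendorX can switch to Std-C (2 → 5). Not NE.
(Std-C, Std-A): VendorY can switch to Std-B (1 → 4). Not NE.
(Std-C, Std-B): VendorX can switch to Std-B (5 → 6). Not NE.
(Std-C, Std-C): VendorX can switch to Std-B (4 → 8). Not NE.
(Std-C, Std-D): VendorX can switch to Std-D (5 → 10). Not NE.
(Std-D, Std-A): VendorX can switch to Std-B (2 → 7). Not NE.
(Std-D, Std-B): VendorX gets 9, best alternative 6; VendorY gets 8, best alternative 5. No profitable deviation — NE.
(Std-D, Std-C): VendorX can switch to Std-B (1 → 8). Not NE.
(Std-D, Std-D): VendorY can switch to Std-B (5 → 8). Not NE.
(Std-E, Std-A): VendorX can switch to Std-C (9 → 11). Not NE.
(Std-E, Std-C): VendorX gets 12, best alternative 8; VendorY gets 12, best alternative 8. No profitable deviation — NE.
(The remaining 2 profiles each have a profitable deviation by the same check.)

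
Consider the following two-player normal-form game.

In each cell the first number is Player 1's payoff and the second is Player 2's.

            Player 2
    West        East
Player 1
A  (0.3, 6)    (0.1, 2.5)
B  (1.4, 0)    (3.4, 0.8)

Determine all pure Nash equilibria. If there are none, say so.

Pure NE: (B, East)

For each strategy profile, look for a profitable unilateral deviation.
(A, West): Player 1 can switch to B (0.3 → 1.4). Not NE.
(A, East): Player 1 can switch to B (0.1 → 3.4). Not NE.
(B, West): Player 2 can switch to East (0 → 0.8). Not NE.
(B, East): Player 1 gets 3.4, best alternative 0.1; Player 2 gets 0.8, best alternative 0. No profitable deviation — NE.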